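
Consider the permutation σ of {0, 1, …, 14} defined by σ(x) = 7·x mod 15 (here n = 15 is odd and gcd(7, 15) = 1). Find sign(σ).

-1

Orbit of 7 under x↦7x: [7, 4, 13, 1]… (length divides ord_15(7)).
π_7 has 6 disjoint cycles with lengths [4, 4, 4, 1, 1, 1] on {0,…,14}.
n − c = 15 − 6 = 9; sign = (−1)^9 = -1.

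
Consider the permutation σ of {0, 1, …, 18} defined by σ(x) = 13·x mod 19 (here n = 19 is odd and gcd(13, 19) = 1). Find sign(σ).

-1

Trace 1: π^k(1) = [1, 13, 17, 12, 4, 14, 11] for k=0..6.
π_13 has 2 disjoint cycles with lengths [18, 1] on {0,…,18}.
2 cycles on 19: each ℓ→(−1)^(ℓ−1), product (−1)^17 = -1.
Via Zolotarev, sign(π_{13}) = (13|19) = -1.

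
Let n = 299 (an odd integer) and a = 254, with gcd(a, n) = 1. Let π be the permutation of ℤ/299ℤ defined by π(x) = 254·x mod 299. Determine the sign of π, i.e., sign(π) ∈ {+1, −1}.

Trace 185: π^k(185) = [185, 47, 277, 93, 1, 254, 231] for k=0..6.
Cycle type of π: 12×23 + 1×23; total 46 cycles.
n − c = 299 − 46 = 253; sign = (−1)^253 = -1.
Zolotarev: (254|299) = -1, matching the cycle-count sign.

-1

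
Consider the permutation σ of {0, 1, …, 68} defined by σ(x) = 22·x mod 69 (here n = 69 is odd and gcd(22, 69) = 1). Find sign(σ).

-1

Trace 22: π^k(22) = [22, 1] for k=0..1.
Cycle type of π: 2×33 + 1×3; total 36 cycles.
36 cycles on 69: each ℓ→(−1)^(ℓ−1), product (−1)^33 = -1.
Via Zolotarev, sign(π_{22}) = (22|69) = -1.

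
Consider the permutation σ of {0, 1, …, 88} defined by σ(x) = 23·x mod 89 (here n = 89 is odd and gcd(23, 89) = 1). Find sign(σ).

Orbit of 5 under x↦23x: [5, 26, 64, 48, 36, 27, 87]… (length divides ord_89(23)).
Cycle type of π: 88 + 1; total 2 cycles.
2 cycles on 89: each ℓ→(−1)^(ℓ−1), product (−1)^87 = -1.
The Jacobi symbol (23|89) = -1 (Zolotarev) agrees.

-1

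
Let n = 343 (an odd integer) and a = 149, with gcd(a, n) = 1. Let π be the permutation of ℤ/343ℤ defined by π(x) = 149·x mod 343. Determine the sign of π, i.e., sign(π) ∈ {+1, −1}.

Start at x=169: 169 → 142 → 235 → 29 → 205 → 18 → 281 → … (one orbit).
Cycle type of π: 147×2 + 21×2 + 3×2 + 1; total 7 cycles.
Σ(ℓ_i−1) = 343−7 = 336; sign = (−1)^336 = +1.

+1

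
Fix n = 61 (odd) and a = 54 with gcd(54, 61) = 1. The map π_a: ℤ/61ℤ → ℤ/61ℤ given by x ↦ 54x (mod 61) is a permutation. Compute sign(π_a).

Orbit of 19 under x↦54x: [19, 50, 16, 10, 52, 2, 47]… (length divides ord_61(54)).
π_54 has 2 disjoint cycles with lengths [60, 1] on {0,…,60}.
2 cycles on 61: each ℓ→(−1)^(ℓ−1), product (−1)^59 = -1.

-1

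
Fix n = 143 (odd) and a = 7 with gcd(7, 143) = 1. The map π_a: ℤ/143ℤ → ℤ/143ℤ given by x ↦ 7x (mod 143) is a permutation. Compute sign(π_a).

Trace 83: π^k(83) = [83, 9, 63, 12, 84, 16, 112] for k=0..6.
Cycle type of π: 60×2 + 12 + 10 + 1; total 5 cycles.
With 5 cycles on 143 points, sign = (−1)^{143−5} = +1.
Via Zolotarev, sign(π_{7}) = (7|143) = +1.

+1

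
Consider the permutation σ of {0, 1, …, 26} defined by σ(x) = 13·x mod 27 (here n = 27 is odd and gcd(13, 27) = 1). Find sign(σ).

Trace 7: π^k(7) = [7, 10, 22, 16, 19, 4, 25] for k=0..6.
π_13 has 7 disjoint cycles with lengths [9, 9, 3, 3, 1, 1, 1] on {0,…,26}.
n − c = 27 − 7 = 20; sign = (−1)^20 = +1.

+1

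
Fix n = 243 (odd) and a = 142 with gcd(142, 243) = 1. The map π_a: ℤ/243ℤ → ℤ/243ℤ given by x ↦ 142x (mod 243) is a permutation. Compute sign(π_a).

Trace 16: π^k(16) = [16, 85, 163, 61, 157, 181, 187] for k=0..6.
π_142 has 11 disjoint cycles with lengths [81, 81, 27, 27, 9, 9, 3, 3, 1, 1, 1] on {0,…,242}.
243 − 11 = 232 transpositions; sign(π) = (−1)^232 = +1.

+1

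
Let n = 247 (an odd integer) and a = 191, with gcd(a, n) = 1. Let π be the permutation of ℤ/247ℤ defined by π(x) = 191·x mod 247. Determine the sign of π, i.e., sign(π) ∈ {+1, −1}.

Trace 172: π^k(172) = [172, 1, 191] for k=0..2.
Decompose π into cycles: lengths [3, 3, 3, 3, 3, 3, 3, 3, 3, 3, 3, 3, 3, 3, 3, 3, 3, 3, 3, 3, 3, 3, 3, 3, 3, 3, 3, 3, 3, 3, 3, 3, 3, 3, 3, 3, 3, 3, 3, 3, 3, 3, 3, 3, 3, 3, 3, 3, 3, 3, 3, 3, 3, 3, 3, 3, 3, 3, 3, 3, 3, 3, 3, 3, 3, 3, 3, 3, 3, 3, 3, 3, 3, 3, 3, 3, 1, 1, 1, 1, 1, 1, 1, 1, 1, 1, 1, 1, 1, 1, 1, 1, 1, 1, 1] (95 cycles, including the fixed point 0).
Σ(ℓ_i−1) = 247−95 = 152; sign = (−1)^152 = +1.
(191|247)_J = +1 (Zolotarev's lemma cross-check).

+1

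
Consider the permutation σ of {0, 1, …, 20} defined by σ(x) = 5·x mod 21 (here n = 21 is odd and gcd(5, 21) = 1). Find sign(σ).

+1

Orbit of 16 under x↦5x: [16, 17, 1, 5, 4, 20]… (length divides ord_21(5)).
Decompose π into cycles: lengths [6, 6, 6, 2, 1] (5 cycles, including the fixed point 0).
Σ(ℓ_i−1) = 21−5 = 16; sign = (−1)^16 = +1.
(5|21)_J = +1 (Zolotarev's lemma cross-check).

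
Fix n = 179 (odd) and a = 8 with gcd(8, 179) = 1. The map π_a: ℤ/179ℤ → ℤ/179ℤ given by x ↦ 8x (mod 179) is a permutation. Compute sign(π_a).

-1

Start at x=80: 80 → 103 → 108 → 148 → 110 → 164 → 59 → … (one orbit).
Cycle lengths of π_8 on ℤ/179ℤ: [178, 1]; 2 cycles in total.
Σ(ℓ_i−1) = 179−2 = 177; sign = (−1)^177 = -1.
The Jacobi symbol (8|179) = -1 (Zolotarev) agrees.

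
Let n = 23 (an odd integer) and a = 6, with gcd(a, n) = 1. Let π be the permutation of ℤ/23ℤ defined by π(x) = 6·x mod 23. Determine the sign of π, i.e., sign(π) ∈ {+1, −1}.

Trace 6: π^k(6) = [6, 13, 9, 8, 2, 12, 3] for k=0..6.
3 cycles of lengths [11, 11, 1].
3 cycles on 23: each ℓ→(−1)^(ℓ−1), product (−1)^20 = +1.

+1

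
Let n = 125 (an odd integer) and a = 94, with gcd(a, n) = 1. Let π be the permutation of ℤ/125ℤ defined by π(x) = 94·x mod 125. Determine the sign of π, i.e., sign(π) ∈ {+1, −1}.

+1

Orbit of 76 under x↦94x: [76, 19, 36, 9, 96, 24, 6]… (length divides ord_125(94)).
Cycle type of π: 50×2 + 10×2 + 2×2 + 1; total 7 cycles.
Σ(ℓ_i−1) = 125−7 = 118; sign = (−1)^118 = +1.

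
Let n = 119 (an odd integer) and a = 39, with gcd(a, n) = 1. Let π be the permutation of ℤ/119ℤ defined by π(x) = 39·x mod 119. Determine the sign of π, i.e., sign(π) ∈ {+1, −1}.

-1

Start at x=67: 67 → 114 → 43 → 11 → 72 → 71 → 32 → … (one orbit).
The orbit structure of x ↦ 39x mod 119: 6 orbits of sizes [48, 48, 16, 3, 3, 1].
6 cycles on 119: each ℓ→(−1)^(ℓ−1), product (−1)^113 = -1.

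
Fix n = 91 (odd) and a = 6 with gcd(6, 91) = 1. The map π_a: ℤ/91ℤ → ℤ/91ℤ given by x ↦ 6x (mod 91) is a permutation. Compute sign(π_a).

Trace 29: π^k(29) = [29, 83, 43, 76, 1, 6, 36] for k=0..6.
Cycle lengths of π_6 on ℤ/91ℤ: [12, 12, 12, 12, 12, 12, 12, 2, 2, 2, 1]; 11 cycles in total.
91 − 11 = 80 transpositions; sign(π) = (−1)^80 = +1.

+1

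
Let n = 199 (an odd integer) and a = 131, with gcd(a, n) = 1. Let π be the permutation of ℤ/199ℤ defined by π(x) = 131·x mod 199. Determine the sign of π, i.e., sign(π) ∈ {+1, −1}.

Orbit of 122 under x↦131x: [122, 62, 162, 128, 52, 46, 56]… (length divides ord_199(131)).
Cycle lengths of π_131 on ℤ/199ℤ: [99, 99, 1]; 3 cycles in total.
3 cycles on 199: each ℓ→(−1)^(ℓ−1), product (−1)^196 = +1.
(131|199)_J = +1 (Zolotarev's lemma cross-check).

+1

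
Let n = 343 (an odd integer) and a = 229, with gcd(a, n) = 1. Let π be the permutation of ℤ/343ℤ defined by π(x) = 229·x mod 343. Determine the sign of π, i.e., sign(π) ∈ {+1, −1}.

-1

Start at x=172: 172 → 286 → 324 → 108 → 36 → 12 → 4 → … (one orbit).
Cycle type of π: 294 + 42 + 6 + 1; total 4 cycles.
Σ(ℓ_i−1) = 343−4 = 339; sign = (−1)^339 = -1.
Zolotarev: (229|343) = -1, matching the cycle-count sign.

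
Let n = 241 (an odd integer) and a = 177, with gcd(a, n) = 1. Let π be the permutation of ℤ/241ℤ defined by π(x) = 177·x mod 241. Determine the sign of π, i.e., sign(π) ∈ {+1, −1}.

Orbit of 64 under x↦177x: [64, 1, 177, 240]… (length divides ord_241(177)).
61 cycles of lengths [4, 4, 4, 4, 4, 4, 4, 4, 4, 4, 4, 4, 4, 4, 4, 4, 4, 4, 4, 4, 4, 4, 4, 4, 4, 4, 4, 4, 4, 4, 4, 4, 4, 4, 4, 4, 4, 4, 4, 4, 4, 4, 4, 4, 4, 4, 4, 4, 4, 4, 4, 4, 4, 4, 4, 4, 4, 4, 4, 4, 1].
61 cycles on 241: each ℓ→(−1)^(ℓ−1), product (−1)^180 = +1.
The Jacobi symbol (177|241) = +1 (Zolotarev) agrees.

+1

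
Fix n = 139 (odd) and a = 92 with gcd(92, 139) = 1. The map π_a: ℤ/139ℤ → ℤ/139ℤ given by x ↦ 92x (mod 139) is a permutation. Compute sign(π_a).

Start at x=127: 127 → 8 → 41 → 19 → 80 → 132 → 51 → … (one orbit).
Cycle lengths of π_92 on ℤ/139ℤ: [138, 1]; 2 cycles in total.
sign(π) = (−1)^{n − #cycles} = (−1)^{139−2} = (−1)^137 = -1.
Check: (92/139) = -1 by Zolotarev.

-1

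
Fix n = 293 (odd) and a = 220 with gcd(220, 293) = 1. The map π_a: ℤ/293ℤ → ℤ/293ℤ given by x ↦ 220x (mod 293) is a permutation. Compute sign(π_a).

+1

Start at x=133: 133 → 253 → 283 → 144 → 36 → 9 → 222 → … (one orbit).
π_220 has 3 disjoint cycles with lengths [146, 146, 1] on {0,…,292}.
293 − 3 = 290 transpositions; sign(π) = (−1)^290 = +1.
Via Zolotarev, sign(π_{220}) = (220|293) = +1.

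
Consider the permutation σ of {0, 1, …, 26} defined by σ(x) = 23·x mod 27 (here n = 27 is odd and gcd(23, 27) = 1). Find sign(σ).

-1

Start at x=22: 22 → 20 → 1 → 23 → 16 → 17 → 13 → … (one orbit).
4 cycles of lengths [18, 6, 2, 1].
sign(π) = (−1)^{n − #cycles} = (−1)^{27−4} = (−1)^23 = -1.
The Jacobi symbol (23|27) = -1 (Zolotarev) agrees.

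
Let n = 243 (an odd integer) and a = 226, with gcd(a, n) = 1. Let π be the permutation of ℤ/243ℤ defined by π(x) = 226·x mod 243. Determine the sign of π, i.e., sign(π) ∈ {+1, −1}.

+1

Orbit of 118 under x↦226x: [118, 181, 82, 64, 127, 28, 10]… (length divides ord_243(226)).
Cycle type of π: 27×6 + 9×6 + 3×6 + 1×9; total 27 cycles.
With 27 cycles on 243 points, sign = (−1)^{243−27} = +1.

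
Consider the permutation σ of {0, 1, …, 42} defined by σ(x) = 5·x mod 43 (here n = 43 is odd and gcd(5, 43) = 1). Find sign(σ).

Trace 37: π^k(37) = [37, 13, 22, 24, 34, 41, 33] for k=0..6.
Cycle type of π: 42 + 1; total 2 cycles.
43 − 2 = 41 transpositions; sign(π) = (−1)^41 = -1.
Zolotarev: (5|43) = -1, matching the cycle-count sign.

-1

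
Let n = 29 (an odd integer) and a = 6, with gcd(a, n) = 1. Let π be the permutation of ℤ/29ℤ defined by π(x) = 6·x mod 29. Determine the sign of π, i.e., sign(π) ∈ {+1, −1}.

+1

Orbit of 22 under x↦6x: [22, 16, 9, 25, 5, 1, 6]… (length divides ord_29(6)).
π_6 has 3 disjoint cycles with lengths [14, 14, 1] on {0,…,28}.
With 3 cycles on 29 points, sign = (−1)^{29−3} = +1.
The Jacobi symbol (6|29) = +1 (Zolotarev) agrees.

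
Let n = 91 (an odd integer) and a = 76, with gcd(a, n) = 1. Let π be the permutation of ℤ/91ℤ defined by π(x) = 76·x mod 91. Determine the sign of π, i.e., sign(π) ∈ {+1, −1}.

Trace 41: π^k(41) = [41, 22, 34, 36, 6, 1, 76] for k=0..6.
The orbit structure of x ↦ 76x mod 91: 11 orbits of sizes [12, 12, 12, 12, 12, 12, 12, 2, 2, 2, 1].
sign(π) = (−1)^{n − #cycles} = (−1)^{91−11} = (−1)^80 = +1.
Via Zolotarev, sign(π_{76}) = (76|91) = +1.

+1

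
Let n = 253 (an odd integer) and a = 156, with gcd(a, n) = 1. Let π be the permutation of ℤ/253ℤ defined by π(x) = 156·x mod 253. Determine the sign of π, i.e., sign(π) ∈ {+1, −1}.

Start at x=200: 200 → 81 → 239 → 93 → 87 → 163 → 128 → … (one orbit).
6 cycles of lengths [110, 110, 11, 11, 10, 1].
253 − 6 = 247 transpositions; sign(π) = (−1)^247 = -1.
Check: (156/253) = -1 by Zolotarev.

-1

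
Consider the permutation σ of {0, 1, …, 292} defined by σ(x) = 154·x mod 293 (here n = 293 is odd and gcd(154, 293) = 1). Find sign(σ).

-1

Orbit of 227 under x↦154x: [227, 91, 243, 211, 264, 222, 200]… (length divides ord_293(154)).
π_154 has 2 disjoint cycles with lengths [292, 1] on {0,…,292}.
293 − 2 = 291 transpositions; sign(π) = (−1)^291 = -1.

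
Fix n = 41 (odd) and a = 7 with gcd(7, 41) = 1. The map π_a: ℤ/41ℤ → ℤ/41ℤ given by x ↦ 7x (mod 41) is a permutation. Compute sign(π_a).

Orbit of 21 under x↦7x: [21, 24, 4, 28, 32, 19, 10]… (length divides ord_41(7)).
The orbit structure of x ↦ 7x mod 41: 2 orbits of sizes [40, 1].
n − c = 41 − 2 = 39; sign = (−1)^39 = -1.

-1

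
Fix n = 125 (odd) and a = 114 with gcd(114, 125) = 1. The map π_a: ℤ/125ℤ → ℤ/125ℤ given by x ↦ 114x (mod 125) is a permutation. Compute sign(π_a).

Trace 14: π^k(14) = [14, 96, 69, 116, 99, 36, 104] for k=0..6.
Cycle type of π: 50×2 + 10×2 + 2×2 + 1; total 7 cycles.
7 cycles on 125: each ℓ→(−1)^(ℓ−1), product (−1)^118 = +1.

+1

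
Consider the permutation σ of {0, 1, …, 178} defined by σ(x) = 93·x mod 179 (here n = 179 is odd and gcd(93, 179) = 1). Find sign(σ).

+1

Trace 22: π^k(22) = [22, 77, 1, 93, 57, 110, 27] for k=0..6.
Cycle lengths of π_93 on ℤ/179ℤ: [89, 89, 1]; 3 cycles in total.
With 3 cycles on 179 points, sign = (−1)^{179−3} = +1.
Check: (93/179) = +1 by Zolotarev.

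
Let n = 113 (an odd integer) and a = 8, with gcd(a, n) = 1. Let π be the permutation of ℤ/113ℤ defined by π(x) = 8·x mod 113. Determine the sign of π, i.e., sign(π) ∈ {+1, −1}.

Start at x=57: 57 → 4 → 32 → 30 → 14 → 112 → 105 → … (one orbit).
Cycle lengths of π_8 on ℤ/113ℤ: [28, 28, 28, 28, 1]; 5 cycles in total.
113 − 5 = 108 transpositions; sign(π) = (−1)^108 = +1.
Check: (8/113) = +1 by Zolotarev.

+1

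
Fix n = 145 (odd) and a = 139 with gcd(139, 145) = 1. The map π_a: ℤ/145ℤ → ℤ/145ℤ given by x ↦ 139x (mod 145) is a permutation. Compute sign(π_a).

+1

Orbit of 94 under x↦139x: [94, 16, 49, 141, 24, 1, 139]… (length divides ord_145(139)).
π_139 has 15 disjoint cycles with lengths [14, 14, 14, 14, 14, 14, 14, 14, 7, 7, 7, 7, 2, 2, 1] on {0,…,144}.
With 15 cycles on 145 points, sign = (−1)^{145−15} = +1.
Check: (139/145) = +1 by Zolotarev.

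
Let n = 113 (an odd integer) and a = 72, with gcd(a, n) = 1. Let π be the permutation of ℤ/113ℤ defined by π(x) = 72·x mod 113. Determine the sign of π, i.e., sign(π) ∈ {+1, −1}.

Trace 50: π^k(50) = [50, 97, 91, 111, 82, 28, 95] for k=0..6.
Cycle lengths of π_72 on ℤ/113ℤ: [56, 56, 1]; 3 cycles in total.
3 cycles on 113: each ℓ→(−1)^(ℓ−1), product (−1)^110 = +1.

+1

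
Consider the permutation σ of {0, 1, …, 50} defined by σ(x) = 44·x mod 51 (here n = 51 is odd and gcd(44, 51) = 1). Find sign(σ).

+1

Start at x=11: 11 → 25 → 29 → 1 → 44 → 49 → 14 → … (one orbit).
Cycle type of π: 16×3 + 2 + 1; total 5 cycles.
5 cycles on 51: each ℓ→(−1)^(ℓ−1), product (−1)^46 = +1.
(44|51)_J = +1 (Zolotarev's lemma cross-check).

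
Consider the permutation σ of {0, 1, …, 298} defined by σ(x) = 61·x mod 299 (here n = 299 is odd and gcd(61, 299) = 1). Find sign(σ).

Start at x=157: 157 → 9 → 250 → 1 → 61 → 133 → 40 → … (one orbit).
The orbit structure of x ↦ 61x mod 299: 10 orbits of sizes [66, 66, 66, 66, 22, 3, 3, 3, 3, 1].
Σ(ℓ_i−1) = 299−10 = 289; sign = (−1)^289 = -1.
Via Zolotarev, sign(π_{61}) = (61|299) = -1.

-1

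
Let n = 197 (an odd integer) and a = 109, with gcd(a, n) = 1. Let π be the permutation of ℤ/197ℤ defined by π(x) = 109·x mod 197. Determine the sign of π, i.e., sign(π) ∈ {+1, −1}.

Start at x=97: 97 → 132 → 7 → 172 → 33 → 51 → 43 → … (one orbit).
Decompose π into cycles: lengths [98, 98, 1] (3 cycles, including the fixed point 0).
Σ(ℓ_i−1) = 197−3 = 194; sign = (−1)^194 = +1.

+1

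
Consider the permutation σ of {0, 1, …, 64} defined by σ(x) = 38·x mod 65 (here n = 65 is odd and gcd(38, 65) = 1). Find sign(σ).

Orbit of 1 under x↦38x: [1, 38, 14, 12]… (length divides ord_65(38)).
Cycle type of π: 4×13 + 2×6 + 1; total 20 cycles.
With 20 cycles on 65 points, sign = (−1)^{65−20} = -1.
(38|65)_J = -1 (Zolotarev's lemma cross-check).

-1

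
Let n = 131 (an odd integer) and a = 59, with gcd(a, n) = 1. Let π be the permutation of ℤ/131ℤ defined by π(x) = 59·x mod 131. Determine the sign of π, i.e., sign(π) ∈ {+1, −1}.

+1

Start at x=65: 65 → 36 → 28 → 80 → 4 → 105 → 38 → … (one orbit).
3 cycles of lengths [65, 65, 1].
sign(π) = (−1)^{n − #cycles} = (−1)^{131−3} = (−1)^128 = +1.
Check: (59/131) = +1 by Zolotarev.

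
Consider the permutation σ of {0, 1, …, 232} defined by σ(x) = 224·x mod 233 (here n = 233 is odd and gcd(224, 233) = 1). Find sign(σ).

+1

Trace 204: π^k(204) = [204, 28, 214, 171, 92, 104, 229] for k=0..6.
3 cycles of lengths [116, 116, 1].
3 cycles on 233: each ℓ→(−1)^(ℓ−1), product (−1)^230 = +1.
The Jacobi symbol (224|233) = +1 (Zolotarev) agrees.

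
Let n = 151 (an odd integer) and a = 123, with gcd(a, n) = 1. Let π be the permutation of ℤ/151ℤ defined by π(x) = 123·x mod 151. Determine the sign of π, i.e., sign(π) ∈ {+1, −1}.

Orbit of 50 under x↦123x: [50, 110, 91, 19, 72, 98, 125]… (length divides ord_151(123)).
7 cycles of lengths [25, 25, 25, 25, 25, 25, 1].
With 7 cycles on 151 points, sign = (−1)^{151−7} = +1.

+1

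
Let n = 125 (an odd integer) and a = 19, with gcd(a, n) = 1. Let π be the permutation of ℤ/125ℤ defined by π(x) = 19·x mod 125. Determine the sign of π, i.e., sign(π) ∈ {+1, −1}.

Trace 61: π^k(61) = [61, 34, 21, 24, 81, 39, 116] for k=0..6.
Decompose π into cycles: lengths [50, 50, 10, 10, 2, 2, 1] (7 cycles, including the fixed point 0).
sign(π) = (−1)^{n − #cycles} = (−1)^{125−7} = (−1)^118 = +1.

+1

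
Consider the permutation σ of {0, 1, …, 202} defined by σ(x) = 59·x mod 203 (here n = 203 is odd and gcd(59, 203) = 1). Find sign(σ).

-1

Orbit of 30 under x↦59x: [30, 146, 88, 117, 1, 59]… (length divides ord_203(59)).
Decompose π into cycles: lengths [6, 6, 6, 6, 6, 6, 6, 6, 6, 6, 6, 6, 6, 6, 6, 6, 6, 6, 6, 6, 6, 6, 6, 6, 6, 6, 6, 6, 6, 1, 1, 1, 1, 1, 1, 1, 1, 1, 1, 1, 1, 1, 1, 1, 1, 1, 1, 1, 1, 1, 1, 1, 1, 1, 1, 1, 1, 1] (58 cycles, including the fixed point 0).
With 58 cycles on 203 points, sign = (−1)^{203−58} = -1.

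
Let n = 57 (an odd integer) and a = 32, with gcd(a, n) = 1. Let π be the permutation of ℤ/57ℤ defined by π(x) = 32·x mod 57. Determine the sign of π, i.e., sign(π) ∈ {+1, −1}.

+1

Trace 1: π^k(1) = [1, 32, 55, 50, 4, 14, 49] for k=0..6.
Cycle lengths of π_32 on ℤ/57ℤ: [18, 18, 18, 2, 1]; 5 cycles in total.
57 − 5 = 52 transpositions; sign(π) = (−1)^52 = +1.
Check: (32/57) = +1 by Zolotarev.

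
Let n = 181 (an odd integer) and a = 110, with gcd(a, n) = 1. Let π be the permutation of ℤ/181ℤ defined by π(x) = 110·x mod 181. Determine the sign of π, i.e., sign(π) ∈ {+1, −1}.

-1

Orbit of 86 under x↦110x: [86, 48, 31, 152, 68, 59, 155]… (length divides ord_181(110)).
Cycle lengths of π_110 on ℤ/181ℤ: [60, 60, 60, 1]; 4 cycles in total.
Σ(ℓ_i−1) = 181−4 = 177; sign = (−1)^177 = -1.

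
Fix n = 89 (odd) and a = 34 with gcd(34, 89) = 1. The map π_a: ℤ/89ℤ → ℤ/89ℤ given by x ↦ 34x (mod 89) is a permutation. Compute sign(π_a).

+1

Start at x=55: 55 → 1 → 34 → 88 → 55 (one orbit).
Decompose π into cycles: lengths [4, 4, 4, 4, 4, 4, 4, 4, 4, 4, 4, 4, 4, 4, 4, 4, 4, 4, 4, 4, 4, 4, 1] (23 cycles, including the fixed point 0).
23 cycles on 89: each ℓ→(−1)^(ℓ−1), product (−1)^66 = +1.
(34|89)_J = +1 (Zolotarev's lemma cross-check).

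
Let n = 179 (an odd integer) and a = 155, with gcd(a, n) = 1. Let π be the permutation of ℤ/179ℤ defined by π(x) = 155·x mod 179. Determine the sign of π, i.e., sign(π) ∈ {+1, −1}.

Start at x=144: 144 → 124 → 67 → 3 → 107 → 117 → 56 → … (one orbit).
Cycle type of π: 89×2 + 1; total 3 cycles.
3 cycles on 179: each ℓ→(−1)^(ℓ−1), product (−1)^176 = +1.
Via Zolotarev, sign(π_{155}) = (155|179) = +1.

+1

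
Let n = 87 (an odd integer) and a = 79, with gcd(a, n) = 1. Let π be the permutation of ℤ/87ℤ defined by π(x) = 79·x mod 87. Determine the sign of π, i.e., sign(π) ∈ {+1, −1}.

Trace 76: π^k(76) = [76, 1, 79, 64, 10, 7, 31] for k=0..6.
Decompose π into cycles: lengths [28, 28, 28, 1, 1, 1] (6 cycles, including the fixed point 0).
With 6 cycles on 87 points, sign = (−1)^{87−6} = -1.
Check: (79/87) = -1 by Zolotarev.

-1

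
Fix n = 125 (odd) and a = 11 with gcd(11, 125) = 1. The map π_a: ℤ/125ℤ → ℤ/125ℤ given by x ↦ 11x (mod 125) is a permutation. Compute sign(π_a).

Start at x=116: 116 → 26 → 36 → 21 → 106 → 41 → 76 → … (one orbit).
The orbit structure of x ↦ 11x mod 125: 13 orbits of sizes [25, 25, 25, 25, 5, 5, 5, 5, 1, 1, 1, 1, 1].
n − c = 125 − 13 = 112; sign = (−1)^112 = +1.

+1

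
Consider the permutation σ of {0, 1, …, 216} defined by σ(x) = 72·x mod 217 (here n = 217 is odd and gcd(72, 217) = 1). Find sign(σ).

Orbit of 51 under x↦72x: [51, 200, 78, 191, 81, 190, 9]… (length divides ord_217(72)).
Cycle type of π: 15×14 + 3×2 + 1; total 17 cycles.
Σ(ℓ_i−1) = 217−17 = 200; sign = (−1)^200 = +1.
Zolotarev: (72|217) = +1, matching the cycle-count sign.

+1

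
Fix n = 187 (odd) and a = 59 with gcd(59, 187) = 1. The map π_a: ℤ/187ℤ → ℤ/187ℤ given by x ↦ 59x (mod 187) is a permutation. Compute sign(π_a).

+1

Start at x=70: 70 → 16 → 9 → 157 → 100 → 103 → 93 → … (one orbit).
π_59 has 9 disjoint cycles with lengths [40, 40, 40, 40, 8, 8, 5, 5, 1] on {0,…,186}.
n − c = 187 − 9 = 178; sign = (−1)^178 = +1.
Check: (59/187) = +1 by Zolotarev.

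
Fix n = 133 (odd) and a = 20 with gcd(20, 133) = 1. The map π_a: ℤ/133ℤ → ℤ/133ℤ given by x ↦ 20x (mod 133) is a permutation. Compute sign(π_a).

Orbit of 1 under x↦20x: [1, 20]… (length divides ord_133(20)).
π_20 has 76 disjoint cycles with lengths [2, 2, 2, 2, 2, 2, 2, 2, 2, 2, 2, 2, 2, 2, 2, 2, 2, 2, 2, 2, 2, 2, 2, 2, 2, 2, 2, 2, 2, 2, 2, 2, 2, 2, 2, 2, 2, 2, 2, 2, 2, 2, 2, 2, 2, 2, 2, 2, 2, 2, 2, 2, 2, 2, 2, 2, 2, 1, 1, 1, 1, 1, 1, 1, 1, 1, 1, 1, 1, 1, 1, 1, 1, 1, 1, 1] on {0,…,132}.
76 cycles on 133: each ℓ→(−1)^(ℓ−1), product (−1)^57 = -1.
Zolotarev: (20|133) = -1, matching the cycle-count sign.

-1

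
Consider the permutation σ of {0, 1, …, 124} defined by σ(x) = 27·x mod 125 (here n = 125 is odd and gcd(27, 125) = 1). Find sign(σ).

-1

Trace 123: π^k(123) = [123, 71, 42, 9, 118, 61, 22] for k=0..6.
Decompose π into cycles: lengths [100, 20, 4, 1] (4 cycles, including the fixed point 0).
n − c = 125 − 4 = 121; sign = (−1)^121 = -1.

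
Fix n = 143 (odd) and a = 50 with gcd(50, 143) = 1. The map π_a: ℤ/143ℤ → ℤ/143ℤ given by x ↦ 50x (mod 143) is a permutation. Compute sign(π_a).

Trace 54: π^k(54) = [54, 126, 8, 114, 123, 1, 50] for k=0..6.
The orbit structure of x ↦ 50x mod 143: 5 orbits of sizes [60, 60, 12, 10, 1].
sign(π) = (−1)^{n − #cycles} = (−1)^{143−5} = (−1)^138 = +1.
Via Zolotarev, sign(π_{50}) = (50|143) = +1.

+1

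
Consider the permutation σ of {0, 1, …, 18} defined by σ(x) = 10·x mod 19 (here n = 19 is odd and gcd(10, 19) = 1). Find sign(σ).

Orbit of 8 under x↦10x: [8, 4, 2, 1, 10, 5, 12]… (length divides ord_19(10)).
Cycle lengths of π_10 on ℤ/19ℤ: [18, 1]; 2 cycles in total.
2 cycles on 19: each ℓ→(−1)^(ℓ−1), product (−1)^17 = -1.
Zolotarev: (10|19) = -1, matching the cycle-count sign.

-1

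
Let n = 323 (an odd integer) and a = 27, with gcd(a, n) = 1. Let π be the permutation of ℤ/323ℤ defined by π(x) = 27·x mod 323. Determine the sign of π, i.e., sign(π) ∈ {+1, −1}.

Orbit of 37 under x↦27x: [37, 30, 164, 229, 46, 273, 265]… (length divides ord_323(27)).
11 cycles of lengths [48, 48, 48, 48, 48, 48, 16, 6, 6, 6, 1].
sign(π) = (−1)^{n − #cycles} = (−1)^{323−11} = (−1)^312 = +1.
(27|323)_J = +1 (Zolotarev's lemma cross-check).

+1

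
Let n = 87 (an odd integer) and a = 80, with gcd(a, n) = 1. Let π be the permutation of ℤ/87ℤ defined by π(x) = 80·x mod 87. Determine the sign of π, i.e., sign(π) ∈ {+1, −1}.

Orbit of 25 under x↦80x: [25, 86, 7, 38, 82, 35, 16]… (length divides ord_87(80)).
8 cycles of lengths [14, 14, 14, 14, 14, 14, 2, 1].
With 8 cycles on 87 points, sign = (−1)^{87−8} = -1.
Zolotarev: (80|87) = -1, matching the cycle-count sign.

-1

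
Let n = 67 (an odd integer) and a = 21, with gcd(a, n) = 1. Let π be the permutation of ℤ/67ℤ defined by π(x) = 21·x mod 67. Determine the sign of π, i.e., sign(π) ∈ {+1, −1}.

+1

Orbit of 59 under x↦21x: [59, 33, 23, 14, 26, 10, 9]… (length divides ord_67(21)).
The orbit structure of x ↦ 21x mod 67: 3 orbits of sizes [33, 33, 1].
3 cycles on 67: each ℓ→(−1)^(ℓ−1), product (−1)^64 = +1.
The Jacobi symbol (21|67) = +1 (Zolotarev) agrees.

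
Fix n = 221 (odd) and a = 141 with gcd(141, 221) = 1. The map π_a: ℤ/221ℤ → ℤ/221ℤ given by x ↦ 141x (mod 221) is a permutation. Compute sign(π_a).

Orbit of 155 under x↦141x: [155, 197, 152, 216, 179, 45, 157]… (length divides ord_221(141)).
The orbit structure of x ↦ 141x mod 221: 7 orbits of sizes [48, 48, 48, 48, 16, 12, 1].
n − c = 221 − 7 = 214; sign = (−1)^214 = +1.

+1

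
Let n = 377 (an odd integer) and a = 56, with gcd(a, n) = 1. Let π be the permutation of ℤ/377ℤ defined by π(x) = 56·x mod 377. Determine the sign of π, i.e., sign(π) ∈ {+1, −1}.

-1

Orbit of 134 under x↦56x: [134, 341, 246, 204, 114, 352, 108]… (length divides ord_377(56)).
8 cycles of lengths [84, 84, 84, 84, 28, 6, 6, 1].
8 cycles on 377: each ℓ→(−1)^(ℓ−1), product (−1)^369 = -1.
Check: (56/377) = -1 by Zolotarev.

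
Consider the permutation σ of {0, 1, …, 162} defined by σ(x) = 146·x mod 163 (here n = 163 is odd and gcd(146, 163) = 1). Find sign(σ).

Orbit of 21 under x↦146x: [21, 132, 38, 6, 61, 104, 25]… (length divides ord_163(146)).
Cycle type of π: 27×6 + 1; total 7 cycles.
n − c = 163 − 7 = 156; sign = (−1)^156 = +1.
The Jacobi symbol (146|163) = +1 (Zolotarev) agrees.

+1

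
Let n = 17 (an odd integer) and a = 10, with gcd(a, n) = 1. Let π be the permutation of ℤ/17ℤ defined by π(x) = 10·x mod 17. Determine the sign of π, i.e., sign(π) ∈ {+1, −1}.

Trace 5: π^k(5) = [5, 16, 7, 2, 3, 13, 11] for k=0..6.
π_10 has 2 disjoint cycles with lengths [16, 1] on {0,…,16}.
2 cycles on 17: each ℓ→(−1)^(ℓ−1), product (−1)^15 = -1.

-1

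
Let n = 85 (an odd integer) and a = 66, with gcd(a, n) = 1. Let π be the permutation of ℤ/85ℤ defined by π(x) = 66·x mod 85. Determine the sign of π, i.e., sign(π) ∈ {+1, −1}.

+1

Start at x=1: 1 → 66 → 21 → 26 → 16 → 36 → 81 → … (one orbit).
Cycle lengths of π_66 on ℤ/85ℤ: [8, 8, 8, 8, 8, 8, 8, 8, 8, 8, 1, 1, 1, 1, 1]; 15 cycles in total.
85 − 15 = 70 transpositions; sign(π) = (−1)^70 = +1.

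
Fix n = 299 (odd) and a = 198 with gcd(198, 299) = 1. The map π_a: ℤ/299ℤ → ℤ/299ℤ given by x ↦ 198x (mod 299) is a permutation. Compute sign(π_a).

-1

Orbit of 287 under x↦198x: [287, 16, 178, 261, 250, 165, 79]… (length divides ord_299(198)).
Cycle lengths of π_198 on ℤ/299ℤ: [66, 66, 66, 66, 22, 3, 3, 3, 3, 1]; 10 cycles in total.
With 10 cycles on 299 points, sign = (−1)^{299−10} = -1.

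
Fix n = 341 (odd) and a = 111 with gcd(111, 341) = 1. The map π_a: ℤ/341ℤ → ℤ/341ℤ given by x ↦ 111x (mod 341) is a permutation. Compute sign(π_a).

Start at x=133: 133 → 100 → 188 → 67 → 276 → 287 → 144 → … (one orbit).
Cycle lengths of π_111 on ℤ/341ℤ: [15, 15, 15, 15, 15, 15, 15, 15, 15, 15, 15, 15, 15, 15, 15, 15, 15, 15, 15, 15, 15, 15, 1, 1, 1, 1, 1, 1, 1, 1, 1, 1, 1]; 33 cycles in total.
sign(π) = (−1)^{n − #cycles} = (−1)^{341−33} = (−1)^308 = +1.

+1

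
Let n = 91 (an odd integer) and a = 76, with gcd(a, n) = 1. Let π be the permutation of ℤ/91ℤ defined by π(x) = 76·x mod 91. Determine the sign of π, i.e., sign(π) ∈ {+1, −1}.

Orbit of 83 under x↦76x: [83, 29, 20, 64, 41, 22, 34]… (length divides ord_91(76)).
Cycle lengths of π_76 on ℤ/91ℤ: [12, 12, 12, 12, 12, 12, 12, 2, 2, 2, 1]; 11 cycles in total.
11 cycles on 91: each ℓ→(−1)^(ℓ−1), product (−1)^80 = +1.
Via Zolotarev, sign(π_{76}) = (76|91) = +1.

+1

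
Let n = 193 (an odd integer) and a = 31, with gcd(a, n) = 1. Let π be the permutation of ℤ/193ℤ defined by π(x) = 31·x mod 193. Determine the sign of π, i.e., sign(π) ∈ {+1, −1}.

+1

Orbit of 134 under x↦31x: [134, 101, 43, 175, 21, 72, 109]… (length divides ord_193(31)).
Decompose π into cycles: lengths [96, 96, 1] (3 cycles, including the fixed point 0).
n − c = 193 − 3 = 190; sign = (−1)^190 = +1.
The Jacobi symbol (31|193) = +1 (Zolotarev) agrees.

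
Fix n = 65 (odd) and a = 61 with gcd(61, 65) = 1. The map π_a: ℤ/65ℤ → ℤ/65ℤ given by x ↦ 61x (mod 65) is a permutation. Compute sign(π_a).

Trace 61: π^k(61) = [61, 16, 1] for k=0..2.
The orbit structure of x ↦ 61x mod 65: 25 orbits of sizes [3, 3, 3, 3, 3, 3, 3, 3, 3, 3, 3, 3, 3, 3, 3, 3, 3, 3, 3, 3, 1, 1, 1, 1, 1].
Σ(ℓ_i−1) = 65−25 = 40; sign = (−1)^40 = +1.
Check: (61/65) = +1 by Zolotarev.

+1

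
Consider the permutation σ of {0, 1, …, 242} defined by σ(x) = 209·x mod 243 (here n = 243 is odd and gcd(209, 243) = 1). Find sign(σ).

Trace 127: π^k(127) = [127, 56, 40, 98, 70, 50, 1] for k=0..6.
π_209 has 6 disjoint cycles with lengths [162, 54, 18, 6, 2, 1] on {0,…,242}.
243 − 6 = 237 transpositions; sign(π) = (−1)^237 = -1.
(209|243)_J = -1 (Zolotarev's lemma cross-check).

-1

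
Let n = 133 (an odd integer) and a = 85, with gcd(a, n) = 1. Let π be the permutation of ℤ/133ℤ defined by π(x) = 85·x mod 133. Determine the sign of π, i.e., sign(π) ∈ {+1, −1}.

Orbit of 92 under x↦85x: [92, 106, 99, 36, 1, 85, 43]… (length divides ord_133(85)).
π_85 has 21 disjoint cycles with lengths [9, 9, 9, 9, 9, 9, 9, 9, 9, 9, 9, 9, 9, 9, 1, 1, 1, 1, 1, 1, 1] on {0,…,132}.
133 − 21 = 112 transpositions; sign(π) = (−1)^112 = +1.

+1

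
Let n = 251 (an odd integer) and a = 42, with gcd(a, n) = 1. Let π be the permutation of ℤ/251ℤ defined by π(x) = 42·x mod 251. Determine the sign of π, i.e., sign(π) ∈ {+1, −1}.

-1

Start at x=248: 248 → 125 → 230 → 122 → 104 → 101 → 226 → … (one orbit).
π_42 has 2 disjoint cycles with lengths [250, 1] on {0,…,250}.
sign(π) = (−1)^{n − #cycles} = (−1)^{251−2} = (−1)^249 = -1.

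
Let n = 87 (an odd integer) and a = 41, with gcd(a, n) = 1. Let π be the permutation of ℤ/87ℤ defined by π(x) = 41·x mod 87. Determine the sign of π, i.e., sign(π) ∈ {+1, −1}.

Orbit of 28 under x↦41x: [28, 17, 1, 41]… (length divides ord_87(41)).
23 cycles of lengths [4, 4, 4, 4, 4, 4, 4, 4, 4, 4, 4, 4, 4, 4, 4, 4, 4, 4, 4, 4, 4, 2, 1].
n − c = 87 − 23 = 64; sign = (−1)^64 = +1.
The Jacobi symbol (41|87) = +1 (Zolotarev) agrees.

+1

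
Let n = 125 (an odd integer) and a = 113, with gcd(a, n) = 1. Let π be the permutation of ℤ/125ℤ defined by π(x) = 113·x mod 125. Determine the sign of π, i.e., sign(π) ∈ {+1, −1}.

Trace 88: π^k(88) = [88, 69, 47, 61, 18, 34, 92] for k=0..6.
Cycle type of π: 100 + 20 + 4 + 1; total 4 cycles.
n − c = 125 − 4 = 121; sign = (−1)^121 = -1.
The Jacobi symbol (113|125) = -1 (Zolotarev) agrees.

-1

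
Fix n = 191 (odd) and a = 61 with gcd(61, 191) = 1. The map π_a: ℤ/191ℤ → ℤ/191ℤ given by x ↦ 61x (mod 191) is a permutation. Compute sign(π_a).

Trace 38: π^k(38) = [38, 26, 58, 100, 179, 32, 42] for k=0..6.
Cycle type of π: 190 + 1; total 2 cycles.
With 2 cycles on 191 points, sign = (−1)^{191−2} = -1.
The Jacobi symbol (61|191) = -1 (Zolotarev) agrees.

-1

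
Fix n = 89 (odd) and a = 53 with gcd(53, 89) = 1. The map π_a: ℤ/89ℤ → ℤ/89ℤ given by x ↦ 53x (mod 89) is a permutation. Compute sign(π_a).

+1

Trace 4: π^k(4) = [4, 34, 22, 9, 32, 5, 87] for k=0..6.
π_53 has 3 disjoint cycles with lengths [44, 44, 1] on {0,…,88}.
89 − 3 = 86 transpositions; sign(π) = (−1)^86 = +1.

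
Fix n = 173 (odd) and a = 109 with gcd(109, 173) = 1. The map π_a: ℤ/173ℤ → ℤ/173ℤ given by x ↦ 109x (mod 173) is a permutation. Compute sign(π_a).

+1

Trace 152: π^k(152) = [152, 133, 138, 164, 57, 158, 95] for k=0..6.
Cycle lengths of π_109 on ℤ/173ℤ: [43, 43, 43, 43, 1]; 5 cycles in total.
sign(π) = (−1)^{n − #cycles} = (−1)^{173−5} = (−1)^168 = +1.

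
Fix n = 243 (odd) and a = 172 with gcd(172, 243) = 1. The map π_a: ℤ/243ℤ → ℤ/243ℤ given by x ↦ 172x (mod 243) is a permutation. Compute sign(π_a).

Orbit of 73 under x↦172x: [73, 163, 91, 100, 190, 118, 127]… (length divides ord_243(172)).
The orbit structure of x ↦ 172x mod 243: 27 orbits of sizes [27, 27, 27, 27, 27, 27, 9, 9, 9, 9, 9, 9, 3, 3, 3, 3, 3, 3, 1, 1, 1, 1, 1, 1, 1, 1, 1].
243 − 27 = 216 transpositions; sign(π) = (−1)^216 = +1.
(172|243)_J = +1 (Zolotarev's lemma cross-check).

+1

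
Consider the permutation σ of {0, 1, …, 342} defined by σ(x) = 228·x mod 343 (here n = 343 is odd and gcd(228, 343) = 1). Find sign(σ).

Trace 32: π^k(32) = [32, 93, 281, 270, 163, 120, 263] for k=0..6.
The orbit structure of x ↦ 228x mod 343: 7 orbits of sizes [147, 147, 21, 21, 3, 3, 1].
sign(π) = (−1)^{n − #cycles} = (−1)^{343−7} = (−1)^336 = +1.
The Jacobi symbol (228|343) = +1 (Zolotarev) agrees.

+1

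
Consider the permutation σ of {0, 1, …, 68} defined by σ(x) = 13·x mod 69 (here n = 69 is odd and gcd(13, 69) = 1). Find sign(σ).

+1

Start at x=1: 1 → 13 → 31 → 58 → 64 → 4 → 52 → … (one orbit).
Cycle lengths of π_13 on ℤ/69ℤ: [11, 11, 11, 11, 11, 11, 1, 1, 1]; 9 cycles in total.
69 − 9 = 60 transpositions; sign(π) = (−1)^60 = +1.
Via Zolotarev, sign(π_{13}) = (13|69) = +1.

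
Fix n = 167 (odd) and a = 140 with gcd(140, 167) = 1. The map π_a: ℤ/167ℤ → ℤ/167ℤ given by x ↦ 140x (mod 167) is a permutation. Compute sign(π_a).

Trace 94: π^k(94) = [94, 134, 56, 158, 76, 119, 127] for k=0..6.
2 cycles of lengths [166, 1].
n − c = 167 − 2 = 165; sign = (−1)^165 = -1.
Via Zolotarev, sign(π_{140}) = (140|167) = -1.

-1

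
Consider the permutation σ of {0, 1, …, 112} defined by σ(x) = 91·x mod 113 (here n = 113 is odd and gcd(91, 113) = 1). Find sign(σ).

+1

Trace 22: π^k(22) = [22, 81, 26, 106, 41, 2, 69] for k=0..6.
Cycle lengths of π_91 on ℤ/113ℤ: [56, 56, 1]; 3 cycles in total.
113 − 3 = 110 transpositions; sign(π) = (−1)^110 = +1.
Via Zolotarev, sign(π_{91}) = (91|113) = +1.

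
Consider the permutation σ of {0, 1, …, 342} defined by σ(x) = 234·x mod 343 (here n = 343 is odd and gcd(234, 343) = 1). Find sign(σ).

Start at x=73: 73 → 275 → 209 → 200 → 152 → 239 → 17 → … (one orbit).
The orbit structure of x ↦ 234x mod 343: 4 orbits of sizes [294, 42, 6, 1].
Σ(ℓ_i−1) = 343−4 = 339; sign = (−1)^339 = -1.
Check: (234/343) = -1 by Zolotarev.

-1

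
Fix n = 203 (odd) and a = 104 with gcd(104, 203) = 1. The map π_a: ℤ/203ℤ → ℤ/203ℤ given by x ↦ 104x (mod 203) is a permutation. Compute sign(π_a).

Orbit of 104 under x↦104x: [104, 57, 41, 1]… (length divides ord_203(104)).
π_104 has 53 disjoint cycles with lengths [4, 4, 4, 4, 4, 4, 4, 4, 4, 4, 4, 4, 4, 4, 4, 4, 4, 4, 4, 4, 4, 4, 4, 4, 4, 4, 4, 4, 4, 4, 4, 4, 4, 4, 4, 4, 4, 4, 4, 4, 4, 4, 4, 4, 4, 4, 4, 4, 4, 2, 2, 2, 1] on {0,…,202}.
n − c = 203 − 53 = 150; sign = (−1)^150 = +1.

+1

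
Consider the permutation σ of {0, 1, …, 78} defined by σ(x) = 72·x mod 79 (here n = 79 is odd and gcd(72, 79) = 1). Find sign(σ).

Start at x=50: 50 → 45 → 1 → 72 → 49 → 52 → 31 → … (one orbit).
The orbit structure of x ↦ 72x mod 79: 3 orbits of sizes [39, 39, 1].
With 3 cycles on 79 points, sign = (−1)^{79−3} = +1.

+1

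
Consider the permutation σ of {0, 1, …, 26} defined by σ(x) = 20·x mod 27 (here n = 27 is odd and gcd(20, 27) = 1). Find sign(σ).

Start at x=25: 25 → 14 → 10 → 11 → 4 → 26 → 7 → … (one orbit).
4 cycles of lengths [18, 6, 2, 1].
n − c = 27 − 4 = 23; sign = (−1)^23 = -1.

-1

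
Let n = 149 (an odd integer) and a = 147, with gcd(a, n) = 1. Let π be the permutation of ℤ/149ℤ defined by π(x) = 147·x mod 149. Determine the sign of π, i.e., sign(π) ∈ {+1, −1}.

Trace 45: π^k(45) = [45, 59, 31, 87, 124, 50, 49] for k=0..6.
2 cycles of lengths [148, 1].
With 2 cycles on 149 points, sign = (−1)^{149−2} = -1.
Via Zolotarev, sign(π_{147}) = (147|149) = -1.

-1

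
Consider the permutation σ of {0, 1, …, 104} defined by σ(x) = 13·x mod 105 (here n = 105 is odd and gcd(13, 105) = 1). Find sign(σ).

Trace 1: π^k(1) = [1, 13, 64, 97] for k=0..3.
Decompose π into cycles: lengths [4, 4, 4, 4, 4, 4, 4, 4, 4, 4, 4, 4, 4, 4, 4, 4, 4, 4, 4, 4, 4, 2, 2, 2, 2, 2, 2, 2, 2, 2, 1, 1, 1] (33 cycles, including the fixed point 0).
Σ(ℓ_i−1) = 105−33 = 72; sign = (−1)^72 = +1.

+1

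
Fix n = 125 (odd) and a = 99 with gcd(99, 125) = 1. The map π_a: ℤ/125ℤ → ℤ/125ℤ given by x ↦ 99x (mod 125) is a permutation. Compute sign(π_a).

Orbit of 124 under x↦99x: [124, 26, 74, 76, 24, 1, 99]… (length divides ord_125(99)).
Decompose π into cycles: lengths [10, 10, 10, 10, 10, 10, 10, 10, 10, 10, 2, 2, 2, 2, 2, 2, 2, 2, 2, 2, 2, 2, 1] (23 cycles, including the fixed point 0).
Σ(ℓ_i−1) = 125−23 = 102; sign = (−1)^102 = +1.

+1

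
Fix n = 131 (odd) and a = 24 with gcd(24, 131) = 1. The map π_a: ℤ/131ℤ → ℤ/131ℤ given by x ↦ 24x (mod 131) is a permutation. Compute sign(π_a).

-1

Orbit of 86 under x↦24x: [86, 99, 18, 39, 19, 63, 71]… (length divides ord_131(24)).
Cycle type of π: 26×5 + 1; total 6 cycles.
Σ(ℓ_i−1) = 131−6 = 125; sign = (−1)^125 = -1.
The Jacobi symbol (24|131) = -1 (Zolotarev) agrees.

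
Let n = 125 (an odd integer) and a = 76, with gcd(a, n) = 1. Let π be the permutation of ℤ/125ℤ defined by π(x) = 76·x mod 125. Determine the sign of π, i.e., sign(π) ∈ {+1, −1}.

Orbit of 101 under x↦76x: [101, 51, 1, 76, 26]… (length divides ord_125(76)).
45 cycles of lengths [5, 5, 5, 5, 5, 5, 5, 5, 5, 5, 5, 5, 5, 5, 5, 5, 5, 5, 5, 5, 1, 1, 1, 1, 1, 1, 1, 1, 1, 1, 1, 1, 1, 1, 1, 1, 1, 1, 1, 1, 1, 1, 1, 1, 1].
125 − 45 = 80 transpositions; sign(π) = (−1)^80 = +1.
The Jacobi symbol (76|125) = +1 (Zolotarev) agrees.

+1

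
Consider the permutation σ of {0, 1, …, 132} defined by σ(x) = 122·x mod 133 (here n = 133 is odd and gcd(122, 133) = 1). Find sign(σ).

+1

Start at x=132: 132 → 11 → 12 → 1 → 122 → 121 → 132 (one orbit).
Cycle type of π: 6×22 + 1; total 23 cycles.
Σ(ℓ_i−1) = 133−23 = 110; sign = (−1)^110 = +1.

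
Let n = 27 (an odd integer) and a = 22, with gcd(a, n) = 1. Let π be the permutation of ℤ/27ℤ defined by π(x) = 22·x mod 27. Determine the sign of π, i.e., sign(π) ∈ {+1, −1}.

Orbit of 25 under x↦22x: [25, 10, 4, 7, 19, 13, 16]… (length divides ord_27(22)).
The orbit structure of x ↦ 22x mod 27: 7 orbits of sizes [9, 9, 3, 3, 1, 1, 1].
With 7 cycles on 27 points, sign = (−1)^{27−7} = +1.
Via Zolotarev, sign(π_{22}) = (22|27) = +1.

+1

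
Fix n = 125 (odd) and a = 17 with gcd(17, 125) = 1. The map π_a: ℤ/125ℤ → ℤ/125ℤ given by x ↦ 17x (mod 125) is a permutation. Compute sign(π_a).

Start at x=116: 116 → 97 → 24 → 33 → 61 → 37 → 4 → … (one orbit).
4 cycles of lengths [100, 20, 4, 1].
4 cycles on 125: each ℓ→(−1)^(ℓ−1), product (−1)^121 = -1.
Check: (17/125) = -1 by Zolotarev.

-1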